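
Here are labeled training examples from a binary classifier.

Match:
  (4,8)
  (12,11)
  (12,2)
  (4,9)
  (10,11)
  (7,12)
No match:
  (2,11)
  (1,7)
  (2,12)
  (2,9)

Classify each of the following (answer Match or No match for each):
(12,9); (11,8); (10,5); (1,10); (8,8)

Match, Match, Match, No match, Match

The rule appears to be: first ≥ 4.
(12,9): Match (first 12). (11,8): Match (first 11). (10,5): Match (first 10). (1,10): No match (first 1). (8,8): Match (first 8).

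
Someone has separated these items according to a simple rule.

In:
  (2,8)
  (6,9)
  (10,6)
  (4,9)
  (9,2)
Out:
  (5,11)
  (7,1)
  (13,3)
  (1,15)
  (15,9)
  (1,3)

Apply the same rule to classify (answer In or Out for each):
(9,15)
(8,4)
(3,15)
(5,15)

Out, In, Out, Out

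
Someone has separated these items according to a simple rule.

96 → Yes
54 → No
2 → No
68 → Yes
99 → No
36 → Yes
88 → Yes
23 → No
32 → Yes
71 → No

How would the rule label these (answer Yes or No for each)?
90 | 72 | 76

No, Yes, Yes

Checking candidate rules against both groups, what survives is: multiple of 4.
90 → 90 = 4·22 + 2 → No.
72 → 72 = 4·18 → Yes.
76 → 76 = 4·19 → Yes.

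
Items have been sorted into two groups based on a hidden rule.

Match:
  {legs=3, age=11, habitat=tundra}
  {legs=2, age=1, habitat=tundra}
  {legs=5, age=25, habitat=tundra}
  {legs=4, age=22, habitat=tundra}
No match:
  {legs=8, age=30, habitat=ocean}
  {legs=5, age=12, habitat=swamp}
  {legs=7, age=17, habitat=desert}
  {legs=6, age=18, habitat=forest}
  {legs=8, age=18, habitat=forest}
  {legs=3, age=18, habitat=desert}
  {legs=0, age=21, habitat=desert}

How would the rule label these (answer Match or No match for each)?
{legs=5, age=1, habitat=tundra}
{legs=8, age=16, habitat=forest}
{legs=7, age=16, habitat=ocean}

Match, No match, No match

Comparing the two groups points to one rule — habitat is tundra.
{legs=5, age=1, habitat=tundra} → habitat is tundra → Match. {legs=8, age=16, habitat=forest} → habitat is forest → No match. {legs=7, age=16, habitat=ocean} → habitat is ocean → No match.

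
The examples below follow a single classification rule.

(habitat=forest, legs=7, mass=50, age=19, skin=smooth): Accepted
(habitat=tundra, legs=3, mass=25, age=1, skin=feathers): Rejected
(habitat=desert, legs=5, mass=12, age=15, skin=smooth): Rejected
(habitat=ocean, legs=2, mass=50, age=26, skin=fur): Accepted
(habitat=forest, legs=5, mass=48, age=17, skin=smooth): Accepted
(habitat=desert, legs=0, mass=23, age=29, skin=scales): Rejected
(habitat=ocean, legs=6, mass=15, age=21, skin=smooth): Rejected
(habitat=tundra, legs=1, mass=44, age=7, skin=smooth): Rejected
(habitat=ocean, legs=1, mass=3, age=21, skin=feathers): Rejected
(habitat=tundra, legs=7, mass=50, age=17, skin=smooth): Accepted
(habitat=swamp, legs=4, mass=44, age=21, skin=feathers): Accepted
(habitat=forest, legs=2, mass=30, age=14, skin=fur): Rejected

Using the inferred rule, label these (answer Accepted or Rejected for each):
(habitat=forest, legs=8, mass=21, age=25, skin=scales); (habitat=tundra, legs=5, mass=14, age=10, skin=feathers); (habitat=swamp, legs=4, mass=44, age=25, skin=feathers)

All 'Accepted' examples share one property — mass ≥ 25 AND age ≥ 15 — and every 'Rejected' example lacks it.
(habitat=forest, legs=8, mass=21, age=25, skin=scales): mass = 21, age = 25, fails this test → Rejected. (habitat=tundra, legs=5, mass=14, age=10, skin=feathers): mass = 14, age = 10, fails this test → Rejected. (habitat=swamp, legs=4, mass=44, age=25, skin=feathers): mass = 44, age = 25, matches → Accepted.

Rejected, Rejected, Accepted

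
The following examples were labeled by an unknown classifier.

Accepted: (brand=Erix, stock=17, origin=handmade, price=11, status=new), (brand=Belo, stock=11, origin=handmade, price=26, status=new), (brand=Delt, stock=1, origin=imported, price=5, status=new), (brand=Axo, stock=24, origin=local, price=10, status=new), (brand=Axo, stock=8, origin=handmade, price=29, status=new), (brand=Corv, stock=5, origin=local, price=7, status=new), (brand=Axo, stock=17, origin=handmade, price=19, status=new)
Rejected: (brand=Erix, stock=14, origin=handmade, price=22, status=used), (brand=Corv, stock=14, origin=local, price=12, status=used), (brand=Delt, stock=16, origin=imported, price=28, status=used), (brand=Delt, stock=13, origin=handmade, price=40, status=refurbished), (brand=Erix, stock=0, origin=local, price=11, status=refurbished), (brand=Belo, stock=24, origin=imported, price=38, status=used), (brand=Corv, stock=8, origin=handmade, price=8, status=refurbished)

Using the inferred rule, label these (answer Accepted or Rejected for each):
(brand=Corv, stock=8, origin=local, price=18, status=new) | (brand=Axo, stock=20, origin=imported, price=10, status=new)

Accepted, Accepted

One predicate separates the groups cleanly: status is new.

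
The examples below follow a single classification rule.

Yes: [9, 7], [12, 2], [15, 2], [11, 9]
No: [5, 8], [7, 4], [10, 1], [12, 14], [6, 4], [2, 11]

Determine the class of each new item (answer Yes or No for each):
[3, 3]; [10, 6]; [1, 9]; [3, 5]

No, Yes, No, No

Rule: first > second AND sum ≥ 13. This holds for each 'Yes' example and fails for each 'No' one.
[3, 3] → 3 = 3, 3+3 = 6 → No. [10, 6] → 10 > 6, 10+6 = 16 → Yes. [1, 9] → 1 < 9, 1+9 = 10 → No. [3, 5] → 3 < 5, 3+5 = 8 → No.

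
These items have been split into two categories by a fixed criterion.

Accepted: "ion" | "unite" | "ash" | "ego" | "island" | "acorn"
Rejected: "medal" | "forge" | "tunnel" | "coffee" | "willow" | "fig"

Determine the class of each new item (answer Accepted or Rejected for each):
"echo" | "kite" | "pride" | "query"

Looking at the examples, the only property every 'Accepted' case has and every 'Rejected' case lacks is: starts with a vowel.
Accepted: "echo", since starts with 'e'. Rejected: "kite", since starts with 'k'. Rejected: "pride", since starts with 'p'. Rejected: "query", since starts with 'q'.

Accepted, Rejected, Rejected, Rejected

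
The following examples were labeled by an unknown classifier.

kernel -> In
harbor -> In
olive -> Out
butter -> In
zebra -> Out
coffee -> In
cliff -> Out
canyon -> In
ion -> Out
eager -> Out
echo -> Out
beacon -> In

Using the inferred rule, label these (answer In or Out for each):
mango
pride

Rule: length 6. This holds for each 'In' example and fails for each 'Out' one.
mango: length 5, fails the rule → Out.
pride: length 5, fails the rule → Out.

Out, Out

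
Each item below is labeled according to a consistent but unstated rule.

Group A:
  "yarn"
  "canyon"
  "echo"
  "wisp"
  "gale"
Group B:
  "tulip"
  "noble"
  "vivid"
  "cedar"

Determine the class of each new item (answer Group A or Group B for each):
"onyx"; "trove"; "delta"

Group A, Group B, Group B

Comparing the two groups points to one rule — even length.
"onyx": length 4, matches → Group A. "trove": length 5, lacks this property → Group B. "delta": length 5, lacks this property → Group B.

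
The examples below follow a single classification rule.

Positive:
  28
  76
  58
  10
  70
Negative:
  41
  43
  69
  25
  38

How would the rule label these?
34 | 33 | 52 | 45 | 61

Positive, Negative, Positive, Negative, Negative

The classifier is using: ≡ 4 (mod 6).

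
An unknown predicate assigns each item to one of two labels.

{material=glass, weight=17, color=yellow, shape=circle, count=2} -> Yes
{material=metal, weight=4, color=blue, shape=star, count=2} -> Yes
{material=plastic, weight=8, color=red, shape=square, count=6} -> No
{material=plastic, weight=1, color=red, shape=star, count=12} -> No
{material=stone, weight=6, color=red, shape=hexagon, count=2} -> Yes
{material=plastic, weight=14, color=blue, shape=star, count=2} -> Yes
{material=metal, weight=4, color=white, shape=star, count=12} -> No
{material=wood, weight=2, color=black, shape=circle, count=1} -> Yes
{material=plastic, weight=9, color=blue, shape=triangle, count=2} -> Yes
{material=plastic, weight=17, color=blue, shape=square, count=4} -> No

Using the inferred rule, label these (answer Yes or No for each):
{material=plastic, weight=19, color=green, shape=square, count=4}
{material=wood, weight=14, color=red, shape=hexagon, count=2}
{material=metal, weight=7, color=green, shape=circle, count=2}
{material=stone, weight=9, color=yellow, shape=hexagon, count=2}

'Yes' ⟺ count ≤ 2.
No: {material=plastic, weight=19, color=green, shape=square, count=4}, since count = 4.
Yes: {material=wood, weight=14, color=red, shape=hexagon, count=2}, since count = 2.
Yes: {material=metal, weight=7, color=green, shape=circle, count=2}, since count = 2.
Yes: {material=stone, weight=9, color=yellow, shape=hexagon, count=2}, since count = 2.

No, Yes, Yes, Yes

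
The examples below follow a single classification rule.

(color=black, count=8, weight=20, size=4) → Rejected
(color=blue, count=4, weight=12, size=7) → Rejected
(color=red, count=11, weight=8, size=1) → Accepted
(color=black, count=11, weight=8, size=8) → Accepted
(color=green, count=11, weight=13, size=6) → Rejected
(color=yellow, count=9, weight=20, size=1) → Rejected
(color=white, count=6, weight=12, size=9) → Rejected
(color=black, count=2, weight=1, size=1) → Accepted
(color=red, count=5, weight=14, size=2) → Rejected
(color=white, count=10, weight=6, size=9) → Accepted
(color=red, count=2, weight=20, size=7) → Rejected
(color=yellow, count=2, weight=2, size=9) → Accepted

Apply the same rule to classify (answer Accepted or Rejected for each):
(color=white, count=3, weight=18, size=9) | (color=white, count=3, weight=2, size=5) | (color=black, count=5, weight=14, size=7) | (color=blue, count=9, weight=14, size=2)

Rejected, Accepted, Rejected, Rejected

The classifier is using: weight ≤ 8.
Rejected: (color=white, count=3, weight=18, size=9), since weight = 18.
Accepted: (color=white, count=3, weight=2, size=5), since weight = 2.
Rejected: (color=black, count=5, weight=14, size=7), since weight = 14.
Rejected: (color=blue, count=9, weight=14, size=2), since weight = 14.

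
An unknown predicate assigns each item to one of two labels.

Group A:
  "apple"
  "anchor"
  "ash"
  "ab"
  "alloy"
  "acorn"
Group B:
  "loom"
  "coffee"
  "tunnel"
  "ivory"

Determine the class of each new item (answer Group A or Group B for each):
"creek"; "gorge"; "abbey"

Group B, Group B, Group A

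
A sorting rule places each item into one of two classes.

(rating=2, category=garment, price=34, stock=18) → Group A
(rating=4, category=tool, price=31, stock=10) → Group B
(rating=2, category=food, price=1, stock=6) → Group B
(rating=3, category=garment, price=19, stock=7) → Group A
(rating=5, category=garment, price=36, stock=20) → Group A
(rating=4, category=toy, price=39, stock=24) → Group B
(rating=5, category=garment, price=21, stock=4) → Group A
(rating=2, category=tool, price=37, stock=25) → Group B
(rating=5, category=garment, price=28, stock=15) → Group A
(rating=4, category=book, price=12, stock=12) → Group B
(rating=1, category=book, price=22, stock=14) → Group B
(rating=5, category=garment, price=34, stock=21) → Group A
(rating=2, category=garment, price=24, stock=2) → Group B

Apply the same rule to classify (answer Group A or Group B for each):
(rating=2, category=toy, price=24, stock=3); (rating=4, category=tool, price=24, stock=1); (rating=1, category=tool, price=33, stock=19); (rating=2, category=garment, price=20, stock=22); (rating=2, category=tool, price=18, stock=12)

All 'Group A' examples share one property — category is garment AND stock ≥ 4 — and every 'Group B' example lacks it.

Group B, Group B, Group B, Group A, Group B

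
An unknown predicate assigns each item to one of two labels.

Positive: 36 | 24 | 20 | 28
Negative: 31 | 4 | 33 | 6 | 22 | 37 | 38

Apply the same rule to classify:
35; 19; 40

The simplest hypothesis consistent with all the labels is: multiple of 4 AND at least 6.
Negative: 35, since 35 = 4·8 + 3, 35 ≥ 6.
Negative: 19, since 19 = 4·4 + 3, 19 ≥ 6.
Positive: 40, since 40 = 4·10, 40 ≥ 6.

Negative, Negative, Positive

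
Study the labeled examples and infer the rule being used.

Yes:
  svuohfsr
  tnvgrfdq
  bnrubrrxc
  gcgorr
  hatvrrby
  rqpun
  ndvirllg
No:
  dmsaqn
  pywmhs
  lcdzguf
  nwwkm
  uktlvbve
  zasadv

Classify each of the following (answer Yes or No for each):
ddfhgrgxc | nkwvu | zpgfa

The distinguishing property — contains 'r' — holds for all the 'Yes' cases and none of the 'No' cases.
ddfhgrgxc — has 'r', hence Yes. nkwvu — no 'r', hence No. zpgfa — no 'r', hence No.

Yes, No, No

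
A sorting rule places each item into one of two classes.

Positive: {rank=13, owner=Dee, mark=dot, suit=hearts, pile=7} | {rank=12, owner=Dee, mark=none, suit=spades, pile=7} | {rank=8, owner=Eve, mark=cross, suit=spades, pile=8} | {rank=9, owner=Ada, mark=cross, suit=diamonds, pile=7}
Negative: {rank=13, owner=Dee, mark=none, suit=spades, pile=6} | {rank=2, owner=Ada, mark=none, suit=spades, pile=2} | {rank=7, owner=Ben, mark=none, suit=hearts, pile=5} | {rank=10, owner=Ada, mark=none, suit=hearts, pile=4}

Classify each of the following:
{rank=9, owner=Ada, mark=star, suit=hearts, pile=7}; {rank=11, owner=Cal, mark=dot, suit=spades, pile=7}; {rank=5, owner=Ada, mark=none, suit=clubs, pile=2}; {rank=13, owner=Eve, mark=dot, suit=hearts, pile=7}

Positive, Positive, Negative, Positive

Every 'Positive' example satisfies: pile ≥ 7. None of the 'Negative' examples do.
{rank=9, owner=Ada, mark=star, suit=hearts, pile=7}: pile = 7, passes → Positive. {rank=11, owner=Cal, mark=dot, suit=spades, pile=7}: pile = 7, passes → Positive. {rank=5, owner=Ada, mark=none, suit=clubs, pile=2}: pile = 2, fails this test → Negative. {rank=13, owner=Eve, mark=dot, suit=hearts, pile=7}: pile = 7, passes → Positive.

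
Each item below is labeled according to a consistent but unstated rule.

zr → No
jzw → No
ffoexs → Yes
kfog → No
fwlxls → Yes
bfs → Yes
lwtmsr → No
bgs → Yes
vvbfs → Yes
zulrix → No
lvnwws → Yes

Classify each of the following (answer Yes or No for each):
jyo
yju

The distinguishing property — ends with 's' — holds for all the 'Yes' cases and none of the 'No' cases.
jyo: ends with 'o', doesn't qualify → No.
yju: ends with 'u', doesn't qualify → No.

No, No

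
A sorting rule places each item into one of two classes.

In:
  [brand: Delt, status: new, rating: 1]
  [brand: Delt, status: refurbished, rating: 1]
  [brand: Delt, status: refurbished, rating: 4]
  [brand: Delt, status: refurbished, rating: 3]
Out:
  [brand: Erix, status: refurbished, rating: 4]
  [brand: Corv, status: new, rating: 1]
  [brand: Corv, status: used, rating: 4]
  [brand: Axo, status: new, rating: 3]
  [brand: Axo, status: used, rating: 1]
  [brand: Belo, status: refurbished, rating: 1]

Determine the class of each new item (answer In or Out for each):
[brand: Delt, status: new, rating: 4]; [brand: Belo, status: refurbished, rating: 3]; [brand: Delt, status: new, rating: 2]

In, Out, In

Every 'In' example satisfies: brand is Delt. None of the 'Out' examples do.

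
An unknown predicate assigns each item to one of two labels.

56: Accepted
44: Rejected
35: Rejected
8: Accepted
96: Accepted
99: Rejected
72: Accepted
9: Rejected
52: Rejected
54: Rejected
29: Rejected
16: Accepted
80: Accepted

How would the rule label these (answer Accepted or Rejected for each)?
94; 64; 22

One predicate separates the groups cleanly: multiple of 8.
94 — 94 = 8·11 + 6, hence Rejected. 64 — 64 = 8·8, hence Accepted. 22 — 22 = 8·2 + 6, hence Rejected.

Rejected, Accepted, Rejected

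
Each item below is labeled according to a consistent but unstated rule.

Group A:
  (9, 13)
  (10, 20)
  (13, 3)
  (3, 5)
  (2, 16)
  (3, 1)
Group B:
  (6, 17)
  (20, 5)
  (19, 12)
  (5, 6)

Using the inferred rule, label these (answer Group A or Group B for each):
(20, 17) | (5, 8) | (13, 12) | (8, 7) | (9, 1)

The common property of the 'Group A' items is: sum is even. No 'Group B' item has it.
(20, 17): 20+17 = 37 — fails the rule, so Group B. (5, 8): 5+8 = 13 — fails the rule, so Group B. (13, 12): 13+12 = 25 — fails the rule, so Group B. (8, 7): 8+7 = 15 — fails the rule, so Group B. (9, 1): 9+1 = 10 — meets the rule, so Group A.

Group B, Group B, Group B, Group B, Group A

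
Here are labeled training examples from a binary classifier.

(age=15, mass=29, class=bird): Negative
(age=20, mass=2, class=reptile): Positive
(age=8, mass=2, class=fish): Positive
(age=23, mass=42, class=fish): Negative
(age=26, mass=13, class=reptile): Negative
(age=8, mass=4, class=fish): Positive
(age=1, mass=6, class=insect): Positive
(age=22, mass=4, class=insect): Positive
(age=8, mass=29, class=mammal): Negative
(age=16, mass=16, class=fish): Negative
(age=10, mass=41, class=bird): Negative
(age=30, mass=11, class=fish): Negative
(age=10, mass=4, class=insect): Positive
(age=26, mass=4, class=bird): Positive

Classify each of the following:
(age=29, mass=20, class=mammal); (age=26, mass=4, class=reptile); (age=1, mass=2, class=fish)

One predicate separates the groups cleanly: mass ≤ 6.
(age=29, mass=20, class=mammal): mass = 20 — does not pass, so Negative.
(age=26, mass=4, class=reptile): mass = 4 — has this property, so Positive.
(age=1, mass=2, class=fish): mass = 2 — has this property, so Positive.

Negative, Positive, Positive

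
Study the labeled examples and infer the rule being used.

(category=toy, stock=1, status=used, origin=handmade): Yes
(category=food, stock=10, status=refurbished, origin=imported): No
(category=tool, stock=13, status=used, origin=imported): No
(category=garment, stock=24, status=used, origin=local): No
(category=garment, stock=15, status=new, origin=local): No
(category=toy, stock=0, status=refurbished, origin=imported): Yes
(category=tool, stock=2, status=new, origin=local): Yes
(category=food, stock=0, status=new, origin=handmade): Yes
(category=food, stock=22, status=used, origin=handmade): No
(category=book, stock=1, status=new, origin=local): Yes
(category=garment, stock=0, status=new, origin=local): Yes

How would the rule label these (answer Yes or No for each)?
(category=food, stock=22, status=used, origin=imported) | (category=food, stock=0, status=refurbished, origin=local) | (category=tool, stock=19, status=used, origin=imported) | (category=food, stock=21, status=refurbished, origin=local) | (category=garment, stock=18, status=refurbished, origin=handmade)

The classifier is using: stock ≤ 2.
(category=food, stock=22, status=used, origin=imported) — stock = 22, hence No.
(category=food, stock=0, status=refurbished, origin=local) — stock = 0, hence Yes.
(category=tool, stock=19, status=used, origin=imported) — stock = 19, hence No.
(category=food, stock=21, status=refurbished, origin=local) — stock = 21, hence No.
(category=garment, stock=18, status=refurbished, origin=handmade) — stock = 18, hence No.

No, Yes, No, No, No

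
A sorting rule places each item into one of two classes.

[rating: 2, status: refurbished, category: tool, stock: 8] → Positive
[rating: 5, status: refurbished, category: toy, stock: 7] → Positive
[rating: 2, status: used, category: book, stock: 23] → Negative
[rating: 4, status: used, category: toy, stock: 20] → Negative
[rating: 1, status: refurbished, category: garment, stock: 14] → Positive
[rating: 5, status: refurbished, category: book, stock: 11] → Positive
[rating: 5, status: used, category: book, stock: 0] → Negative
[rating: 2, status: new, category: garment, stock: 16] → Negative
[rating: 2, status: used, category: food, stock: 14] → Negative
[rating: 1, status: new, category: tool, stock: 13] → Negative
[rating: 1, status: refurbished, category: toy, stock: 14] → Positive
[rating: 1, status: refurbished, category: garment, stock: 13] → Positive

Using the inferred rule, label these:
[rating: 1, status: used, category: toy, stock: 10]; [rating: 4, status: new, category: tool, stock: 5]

Negative, Negative

One predicate separates the groups cleanly: status is refurbished.
[rating: 1, status: used, category: toy, stock: 10]: status is used, doesn't match → Negative.
[rating: 4, status: new, category: tool, stock: 5]: status is new, doesn't match → Negative.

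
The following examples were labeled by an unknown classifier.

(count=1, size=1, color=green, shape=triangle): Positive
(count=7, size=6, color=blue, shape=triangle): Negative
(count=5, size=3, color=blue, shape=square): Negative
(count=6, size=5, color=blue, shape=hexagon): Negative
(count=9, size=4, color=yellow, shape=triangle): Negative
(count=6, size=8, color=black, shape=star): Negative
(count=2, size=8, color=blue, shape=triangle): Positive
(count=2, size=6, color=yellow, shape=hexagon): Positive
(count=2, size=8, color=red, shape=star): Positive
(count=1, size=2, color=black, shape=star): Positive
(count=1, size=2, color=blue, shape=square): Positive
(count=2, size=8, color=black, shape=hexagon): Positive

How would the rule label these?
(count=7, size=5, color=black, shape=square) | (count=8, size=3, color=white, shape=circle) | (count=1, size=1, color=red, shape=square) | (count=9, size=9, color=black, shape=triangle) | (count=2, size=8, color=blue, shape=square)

Negative, Negative, Positive, Negative, Positive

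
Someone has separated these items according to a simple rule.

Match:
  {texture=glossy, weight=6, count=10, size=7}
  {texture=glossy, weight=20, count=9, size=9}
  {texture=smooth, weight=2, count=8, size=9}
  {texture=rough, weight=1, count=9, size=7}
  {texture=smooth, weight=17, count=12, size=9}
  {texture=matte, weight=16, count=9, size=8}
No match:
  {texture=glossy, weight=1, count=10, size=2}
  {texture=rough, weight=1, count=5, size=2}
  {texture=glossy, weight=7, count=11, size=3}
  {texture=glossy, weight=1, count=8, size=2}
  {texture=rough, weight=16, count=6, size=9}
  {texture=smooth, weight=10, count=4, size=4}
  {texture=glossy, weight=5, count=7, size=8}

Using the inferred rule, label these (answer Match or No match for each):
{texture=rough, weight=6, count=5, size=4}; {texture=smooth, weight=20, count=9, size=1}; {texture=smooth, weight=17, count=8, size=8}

No match, No match, Match

'Match' ⟺ size ≥ 4 AND count ≥ 8.
{texture=rough, weight=6, count=5, size=4}: size = 4, count = 5 — doesn't qualify, so No match.
{texture=smooth, weight=20, count=9, size=1}: size = 1, count = 9 — doesn't qualify, so No match.
{texture=smooth, weight=17, count=8, size=8}: size = 8, count = 8 — meets the rule, so Match.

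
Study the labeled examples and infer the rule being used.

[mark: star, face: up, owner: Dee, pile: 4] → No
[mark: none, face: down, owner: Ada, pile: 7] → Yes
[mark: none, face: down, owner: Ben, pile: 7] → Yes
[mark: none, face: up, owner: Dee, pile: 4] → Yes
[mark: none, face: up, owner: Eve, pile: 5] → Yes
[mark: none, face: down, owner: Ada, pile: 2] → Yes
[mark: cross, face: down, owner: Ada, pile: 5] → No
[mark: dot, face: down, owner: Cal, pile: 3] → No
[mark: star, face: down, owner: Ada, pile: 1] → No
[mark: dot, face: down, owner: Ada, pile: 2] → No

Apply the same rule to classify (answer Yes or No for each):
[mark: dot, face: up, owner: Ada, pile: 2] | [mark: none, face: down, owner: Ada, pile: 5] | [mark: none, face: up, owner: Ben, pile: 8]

No, Yes, Yes

The distinguishing property — mark is none — holds for all the 'Yes' cases and none of the 'No' cases.
[mark: dot, face: up, owner: Ada, pile: 2]: mark is dot, does not fit → No. [mark: none, face: down, owner: Ada, pile: 5]: mark is none, qualifies → Yes. [mark: none, face: up, owner: Ben, pile: 8]: mark is none, qualifies → Yes.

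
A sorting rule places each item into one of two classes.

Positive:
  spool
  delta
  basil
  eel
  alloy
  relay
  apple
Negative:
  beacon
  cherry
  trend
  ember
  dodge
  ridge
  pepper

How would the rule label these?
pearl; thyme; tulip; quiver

The simplest hypothesis consistent with all the labels is: contains 'l'.

Positive, Negative, Positive, Negative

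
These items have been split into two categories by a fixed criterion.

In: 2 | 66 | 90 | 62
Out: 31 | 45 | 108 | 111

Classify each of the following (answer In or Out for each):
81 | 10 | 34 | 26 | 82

The simplest hypothesis consistent with all the labels is: ≡ 2 (mod 4).
Out: 81, since 81 mod 4 = 1. In: 10, since 10 mod 4 = 2. In: 34, since 34 mod 4 = 2. In: 26, since 26 mod 4 = 2. In: 82, since 82 mod 4 = 2.

Out, In, In, In, In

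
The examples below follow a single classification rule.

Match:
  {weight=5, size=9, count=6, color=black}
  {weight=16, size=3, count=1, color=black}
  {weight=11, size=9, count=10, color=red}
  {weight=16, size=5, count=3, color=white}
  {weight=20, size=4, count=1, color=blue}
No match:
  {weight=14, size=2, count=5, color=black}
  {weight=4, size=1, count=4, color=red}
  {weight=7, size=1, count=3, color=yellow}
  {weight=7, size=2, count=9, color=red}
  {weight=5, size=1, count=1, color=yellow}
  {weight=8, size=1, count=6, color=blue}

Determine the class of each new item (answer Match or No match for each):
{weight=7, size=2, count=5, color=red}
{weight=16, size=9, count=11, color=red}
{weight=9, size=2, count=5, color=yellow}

No match, Match, No match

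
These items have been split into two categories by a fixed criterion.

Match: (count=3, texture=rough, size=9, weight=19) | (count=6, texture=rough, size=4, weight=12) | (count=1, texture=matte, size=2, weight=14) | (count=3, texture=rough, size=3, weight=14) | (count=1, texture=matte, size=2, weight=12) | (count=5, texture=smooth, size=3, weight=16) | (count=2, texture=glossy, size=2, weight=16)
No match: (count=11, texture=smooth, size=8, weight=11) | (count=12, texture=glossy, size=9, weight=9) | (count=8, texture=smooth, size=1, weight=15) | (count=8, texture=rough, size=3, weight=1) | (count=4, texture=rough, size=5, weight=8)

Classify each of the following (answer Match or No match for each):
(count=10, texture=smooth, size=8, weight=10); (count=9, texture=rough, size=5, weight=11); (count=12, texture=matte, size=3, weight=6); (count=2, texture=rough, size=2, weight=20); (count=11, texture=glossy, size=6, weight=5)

No match, No match, No match, Match, No match

Rule: count ≤ 6 AND weight ≥ 9. This holds for each 'Match' example and fails for each 'No match' one.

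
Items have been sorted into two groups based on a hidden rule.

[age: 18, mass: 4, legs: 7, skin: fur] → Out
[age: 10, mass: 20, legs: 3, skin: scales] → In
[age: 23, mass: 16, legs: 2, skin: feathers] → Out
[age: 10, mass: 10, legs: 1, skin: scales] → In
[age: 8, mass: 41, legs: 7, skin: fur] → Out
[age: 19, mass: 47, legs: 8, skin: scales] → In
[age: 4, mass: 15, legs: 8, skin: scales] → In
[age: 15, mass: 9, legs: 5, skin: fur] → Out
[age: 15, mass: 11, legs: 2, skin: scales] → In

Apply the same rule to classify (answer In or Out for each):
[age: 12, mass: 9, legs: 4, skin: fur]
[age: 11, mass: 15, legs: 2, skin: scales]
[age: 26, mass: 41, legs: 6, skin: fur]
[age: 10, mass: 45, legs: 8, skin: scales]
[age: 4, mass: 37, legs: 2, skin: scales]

Out, In, Out, In, In

The common property of the 'In' items is: skin is scales. No 'Out' item has it.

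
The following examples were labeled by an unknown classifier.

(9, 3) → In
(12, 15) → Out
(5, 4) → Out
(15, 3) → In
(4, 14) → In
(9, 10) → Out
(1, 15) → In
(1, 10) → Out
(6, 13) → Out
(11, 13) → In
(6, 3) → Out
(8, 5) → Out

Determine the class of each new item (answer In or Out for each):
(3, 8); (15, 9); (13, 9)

The common property of the 'In' items is: sum is even. No 'Out' item has it.
(3, 8): Out (3+8 = 11). (15, 9): In (15+9 = 24). (13, 9): In (13+9 = 22).

Out, In, In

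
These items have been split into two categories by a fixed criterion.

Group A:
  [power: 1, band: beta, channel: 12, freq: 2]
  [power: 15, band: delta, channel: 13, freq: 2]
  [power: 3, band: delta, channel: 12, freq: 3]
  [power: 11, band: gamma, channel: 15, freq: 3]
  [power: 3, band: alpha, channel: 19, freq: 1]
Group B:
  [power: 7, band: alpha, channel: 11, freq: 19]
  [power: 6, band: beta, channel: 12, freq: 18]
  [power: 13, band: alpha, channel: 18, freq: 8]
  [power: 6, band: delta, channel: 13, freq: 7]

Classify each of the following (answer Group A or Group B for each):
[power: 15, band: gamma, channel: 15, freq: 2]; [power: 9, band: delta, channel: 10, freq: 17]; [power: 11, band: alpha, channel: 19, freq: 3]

All 'Group A' examples share one property — freq ≤ 3 — and every 'Group B' example lacks it.
Group A: [power: 15, band: gamma, channel: 15, freq: 2], since freq = 2. Group B: [power: 9, band: delta, channel: 10, freq: 17], since freq = 17. Group A: [power: 11, band: alpha, channel: 19, freq: 3], since freq = 3.

Group A, Group B, Group A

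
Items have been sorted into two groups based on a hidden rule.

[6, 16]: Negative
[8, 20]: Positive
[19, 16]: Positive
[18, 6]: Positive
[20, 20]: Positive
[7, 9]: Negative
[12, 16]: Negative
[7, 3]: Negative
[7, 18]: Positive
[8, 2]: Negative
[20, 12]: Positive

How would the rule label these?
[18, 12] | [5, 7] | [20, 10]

All 'Positive' examples share one property — max ≥ 18 — and every 'Negative' example lacks it.
[18, 12]: max 18, satisfies this → Positive. [5, 7]: max 7, lacks this property → Negative. [20, 10]: max 20, satisfies this → Positive.

Positive, Negative, Positive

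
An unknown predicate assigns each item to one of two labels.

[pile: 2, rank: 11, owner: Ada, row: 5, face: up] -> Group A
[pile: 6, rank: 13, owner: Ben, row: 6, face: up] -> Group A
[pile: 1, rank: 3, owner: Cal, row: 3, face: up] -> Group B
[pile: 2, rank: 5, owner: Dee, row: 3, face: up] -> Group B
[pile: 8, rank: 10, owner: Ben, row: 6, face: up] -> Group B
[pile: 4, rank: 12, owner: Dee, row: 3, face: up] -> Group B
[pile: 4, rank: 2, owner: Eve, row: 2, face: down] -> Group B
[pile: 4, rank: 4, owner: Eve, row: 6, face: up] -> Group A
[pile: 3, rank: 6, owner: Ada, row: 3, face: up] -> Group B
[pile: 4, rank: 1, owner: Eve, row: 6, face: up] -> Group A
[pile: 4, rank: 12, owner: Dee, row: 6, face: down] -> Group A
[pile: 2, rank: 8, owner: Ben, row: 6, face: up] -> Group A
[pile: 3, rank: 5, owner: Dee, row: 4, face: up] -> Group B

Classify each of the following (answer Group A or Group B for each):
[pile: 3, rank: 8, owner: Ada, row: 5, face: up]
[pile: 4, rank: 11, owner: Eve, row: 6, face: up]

Group A, Group A

The common property of the 'Group A' items is: pile ≤ 6 AND row ≥ 5. No 'Group B' item has it.
[pile: 3, rank: 8, owner: Ada, row: 5, face: up] — pile = 3, row = 5, hence Group A.
[pile: 4, rank: 11, owner: Eve, row: 6, face: up] — pile = 4, row = 6, hence Group A.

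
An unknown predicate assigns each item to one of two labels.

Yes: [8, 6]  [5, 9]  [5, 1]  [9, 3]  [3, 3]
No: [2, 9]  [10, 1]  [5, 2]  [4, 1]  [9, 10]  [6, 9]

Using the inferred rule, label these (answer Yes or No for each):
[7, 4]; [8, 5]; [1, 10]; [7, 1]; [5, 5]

The classifier is using: sum is even.
[7, 4] → 7+4 = 11 → No. [8, 5] → 8+5 = 13 → No. [1, 10] → 1+10 = 11 → No. [7, 1] → 7+1 = 8 → Yes. [5, 5] → 5+5 = 10 → Yes.

No, No, No, Yes, Yes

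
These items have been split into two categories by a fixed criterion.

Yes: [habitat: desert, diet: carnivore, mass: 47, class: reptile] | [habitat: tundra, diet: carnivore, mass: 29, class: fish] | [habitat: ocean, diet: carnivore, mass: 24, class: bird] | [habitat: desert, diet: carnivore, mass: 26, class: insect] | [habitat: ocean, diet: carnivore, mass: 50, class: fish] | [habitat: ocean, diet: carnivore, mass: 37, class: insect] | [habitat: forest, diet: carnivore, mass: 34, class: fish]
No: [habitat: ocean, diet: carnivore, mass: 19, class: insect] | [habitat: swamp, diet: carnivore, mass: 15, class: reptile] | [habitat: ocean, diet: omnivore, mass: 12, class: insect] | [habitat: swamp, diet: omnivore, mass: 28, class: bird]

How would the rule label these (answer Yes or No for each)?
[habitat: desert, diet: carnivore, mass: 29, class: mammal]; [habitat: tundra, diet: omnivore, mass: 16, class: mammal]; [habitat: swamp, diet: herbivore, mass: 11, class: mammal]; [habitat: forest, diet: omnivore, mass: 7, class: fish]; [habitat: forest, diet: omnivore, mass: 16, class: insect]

Yes, No, No, No, No

The rule appears to be: diet is carnivore AND mass ≥ 24.
[habitat: desert, diet: carnivore, mass: 29, class: mammal]: Yes (diet is carnivore, mass = 29). [habitat: tundra, diet: omnivore, mass: 16, class: mammal]: No (diet is omnivore, mass = 16). [habitat: swamp, diet: herbivore, mass: 11, class: mammal]: No (diet is herbivore, mass = 11). [habitat: forest, diet: omnivore, mass: 7, class: fish]: No (diet is omnivore, mass = 7). [habitat: forest, diet: omnivore, mass: 16, class: insect]: No (diet is omnivore, mass = 16).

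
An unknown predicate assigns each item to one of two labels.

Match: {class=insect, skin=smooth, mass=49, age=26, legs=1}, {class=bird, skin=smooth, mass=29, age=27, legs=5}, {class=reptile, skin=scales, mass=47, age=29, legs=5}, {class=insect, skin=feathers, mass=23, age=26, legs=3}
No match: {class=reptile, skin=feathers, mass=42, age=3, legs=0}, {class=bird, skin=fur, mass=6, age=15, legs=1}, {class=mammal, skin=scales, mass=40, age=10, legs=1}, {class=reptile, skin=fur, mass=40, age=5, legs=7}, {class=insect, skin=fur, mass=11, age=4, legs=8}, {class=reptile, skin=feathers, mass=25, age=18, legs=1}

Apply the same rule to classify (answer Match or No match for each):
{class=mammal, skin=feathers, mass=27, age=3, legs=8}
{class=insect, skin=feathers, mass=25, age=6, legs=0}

All 'Match' examples share one property — age ≥ 26 — and every 'No match' example lacks it.
{class=mammal, skin=feathers, mass=27, age=3, legs=8} → age = 3 → No match.
{class=insect, skin=feathers, mass=25, age=6, legs=0} → age = 6 → No match.

No match, No match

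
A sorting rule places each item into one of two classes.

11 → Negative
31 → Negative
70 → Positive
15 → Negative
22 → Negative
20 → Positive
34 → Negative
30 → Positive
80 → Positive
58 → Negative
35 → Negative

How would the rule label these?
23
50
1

'Positive' ⟺ multiple of 10.

Negative, Positive, Negative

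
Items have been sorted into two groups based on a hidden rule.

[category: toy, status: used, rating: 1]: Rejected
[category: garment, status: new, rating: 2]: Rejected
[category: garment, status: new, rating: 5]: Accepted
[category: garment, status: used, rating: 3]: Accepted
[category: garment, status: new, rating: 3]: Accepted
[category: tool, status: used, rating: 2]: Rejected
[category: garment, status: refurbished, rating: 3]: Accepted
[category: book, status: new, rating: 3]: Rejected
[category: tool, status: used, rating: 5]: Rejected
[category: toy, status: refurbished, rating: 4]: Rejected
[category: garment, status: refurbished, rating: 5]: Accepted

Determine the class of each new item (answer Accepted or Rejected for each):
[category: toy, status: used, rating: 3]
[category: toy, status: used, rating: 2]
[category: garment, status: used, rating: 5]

Rejected, Rejected, Accepted

Every 'Accepted' example satisfies: category is garment AND rating ≥ 3. None of the 'Rejected' examples do.
Rejected: [category: toy, status: used, rating: 3], since category is toy, rating = 3. Rejected: [category: toy, status: used, rating: 2], since category is toy, rating = 2. Accepted: [category: garment, status: used, rating: 5], since category is garment, rating = 5.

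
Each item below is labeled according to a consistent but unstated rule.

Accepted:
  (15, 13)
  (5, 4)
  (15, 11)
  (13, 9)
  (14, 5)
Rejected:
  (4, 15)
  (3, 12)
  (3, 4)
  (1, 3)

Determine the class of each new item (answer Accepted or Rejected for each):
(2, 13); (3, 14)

A rule that fits every label: first > second — true of each 'Accepted' example, false of each 'Rejected' one.
(2, 13): 2 < 13 — does not pass, so Rejected.
(3, 14): 3 < 14 — does not pass, so Rejected.

Rejected, Rejected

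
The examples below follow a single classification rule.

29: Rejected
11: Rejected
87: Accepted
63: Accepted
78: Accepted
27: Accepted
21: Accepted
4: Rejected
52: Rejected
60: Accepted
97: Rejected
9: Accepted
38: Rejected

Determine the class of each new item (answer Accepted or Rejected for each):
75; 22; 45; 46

The simplest hypothesis consistent with all the labels is: multiple of 3.
75 → 75 = 3·25 → Accepted. 22 → 22 = 3·7 + 1 → Rejected. 45 → 45 = 3·15 → Accepted. 46 → 46 = 3·15 + 1 → Rejected.

Accepted, Rejected, Accepted, Rejected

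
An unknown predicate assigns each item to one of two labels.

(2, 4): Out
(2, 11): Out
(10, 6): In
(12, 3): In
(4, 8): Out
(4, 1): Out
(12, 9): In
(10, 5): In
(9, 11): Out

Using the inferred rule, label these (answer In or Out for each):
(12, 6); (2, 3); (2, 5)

The classifier is using: first ≥ 10.
(12, 6): first 12 — matches, so In.
(2, 3): first 2 — does not pass, so Out.
(2, 5): first 2 — does not pass, so Out.

In, Out, Out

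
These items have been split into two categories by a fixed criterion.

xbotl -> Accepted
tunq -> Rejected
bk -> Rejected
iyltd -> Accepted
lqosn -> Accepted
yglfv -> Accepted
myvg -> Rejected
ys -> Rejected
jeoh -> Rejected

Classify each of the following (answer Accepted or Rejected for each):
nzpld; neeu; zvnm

Accepted, Rejected, Rejected

Rule: odd length. This holds for each 'Accepted' example and fails for each 'Rejected' one.
nzpld: length 5, matches → Accepted. neeu: length 4, does not satisfy this → Rejected. zvnm: length 4, does not satisfy this → Rejected.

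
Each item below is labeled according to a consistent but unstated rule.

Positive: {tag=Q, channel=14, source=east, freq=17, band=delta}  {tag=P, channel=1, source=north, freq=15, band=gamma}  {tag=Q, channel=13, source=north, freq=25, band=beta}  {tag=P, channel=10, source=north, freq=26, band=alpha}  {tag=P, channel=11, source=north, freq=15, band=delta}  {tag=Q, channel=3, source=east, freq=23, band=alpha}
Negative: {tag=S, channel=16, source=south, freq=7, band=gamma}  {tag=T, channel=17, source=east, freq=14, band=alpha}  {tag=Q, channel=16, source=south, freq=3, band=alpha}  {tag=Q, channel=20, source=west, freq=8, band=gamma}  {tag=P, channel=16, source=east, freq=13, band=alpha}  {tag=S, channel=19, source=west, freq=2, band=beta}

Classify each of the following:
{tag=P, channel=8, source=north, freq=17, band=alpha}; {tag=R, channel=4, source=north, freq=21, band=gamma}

Positive, Positive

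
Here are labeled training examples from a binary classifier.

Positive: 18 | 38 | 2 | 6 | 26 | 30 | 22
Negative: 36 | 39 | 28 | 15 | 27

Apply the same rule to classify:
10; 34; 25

Positive, Positive, Negative

Every 'Positive' example satisfies: ≡ 2 (mod 4). None of the 'Negative' examples do.
10: 10 mod 4 = 2, passes → Positive.
34: 34 mod 4 = 2, passes → Positive.
25: 25 mod 4 = 1, fails the rule → Negative.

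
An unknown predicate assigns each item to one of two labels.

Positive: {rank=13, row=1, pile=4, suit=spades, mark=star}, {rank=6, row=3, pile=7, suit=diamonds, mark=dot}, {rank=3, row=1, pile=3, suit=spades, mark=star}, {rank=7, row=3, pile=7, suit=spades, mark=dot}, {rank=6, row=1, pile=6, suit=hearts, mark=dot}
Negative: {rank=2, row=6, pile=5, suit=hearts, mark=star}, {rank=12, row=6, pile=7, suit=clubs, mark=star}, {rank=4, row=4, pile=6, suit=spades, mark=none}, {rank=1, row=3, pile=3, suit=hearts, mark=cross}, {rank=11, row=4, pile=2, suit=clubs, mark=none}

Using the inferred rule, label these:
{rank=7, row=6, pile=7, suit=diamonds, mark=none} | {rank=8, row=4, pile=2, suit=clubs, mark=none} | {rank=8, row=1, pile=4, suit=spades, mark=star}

Every 'Positive' example satisfies: row ≤ 3 AND rank ≥ 2. None of the 'Negative' examples do.
Negative: {rank=7, row=6, pile=7, suit=diamonds, mark=none}, since row = 6, rank = 7. Negative: {rank=8, row=4, pile=2, suit=clubs, mark=none}, since row = 4, rank = 8. Positive: {rank=8, row=1, pile=4, suit=spades, mark=star}, since row = 1, rank = 8.

Negative, Negative, Positive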